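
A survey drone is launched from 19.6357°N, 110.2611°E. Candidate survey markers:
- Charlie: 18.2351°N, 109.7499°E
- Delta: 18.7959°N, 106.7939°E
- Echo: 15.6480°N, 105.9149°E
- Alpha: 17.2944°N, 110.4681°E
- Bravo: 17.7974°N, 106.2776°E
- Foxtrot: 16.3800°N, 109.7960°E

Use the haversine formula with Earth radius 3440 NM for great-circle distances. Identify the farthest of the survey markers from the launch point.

Echo

Distances from the launch point (19.6357°N, 110.2611°E):
Echo: 345.1 NM
Bravo: 252.0 NM
Delta: 202.9 NM
Foxtrot: 197.3 NM
Alpha: 141.1 NM
Charlie: 89.0 NM
The farthest is Echo at 345.1 NM.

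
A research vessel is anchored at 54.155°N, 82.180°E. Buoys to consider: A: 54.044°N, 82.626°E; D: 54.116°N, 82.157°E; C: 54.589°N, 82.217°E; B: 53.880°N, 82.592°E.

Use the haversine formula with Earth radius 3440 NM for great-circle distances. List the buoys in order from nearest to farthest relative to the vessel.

Distance from the vessel at 54.155°N, 82.180°E to each:
D 54.116°N, 82.157°E: 2.5 NM
A 54.044°N, 82.626°E: 17.1 NM
B 53.880°N, 82.592°E: 22.0 NM
C 54.589°N, 82.217°E: 26.1 NM

D, A, B, C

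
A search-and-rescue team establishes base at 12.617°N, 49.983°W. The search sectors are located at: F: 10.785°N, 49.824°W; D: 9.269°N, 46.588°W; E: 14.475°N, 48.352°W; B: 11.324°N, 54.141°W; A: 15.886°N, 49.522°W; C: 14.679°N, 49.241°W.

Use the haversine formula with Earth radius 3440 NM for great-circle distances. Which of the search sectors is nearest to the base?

Distances from the base (12.617°N, 49.983°W):
F: 110.4 NM
C: 131.2 NM
E: 146.6 NM
A: 198.1 NM
B: 256.2 NM
D: 283.6 NM
The nearest is F at 110.4 NM.

F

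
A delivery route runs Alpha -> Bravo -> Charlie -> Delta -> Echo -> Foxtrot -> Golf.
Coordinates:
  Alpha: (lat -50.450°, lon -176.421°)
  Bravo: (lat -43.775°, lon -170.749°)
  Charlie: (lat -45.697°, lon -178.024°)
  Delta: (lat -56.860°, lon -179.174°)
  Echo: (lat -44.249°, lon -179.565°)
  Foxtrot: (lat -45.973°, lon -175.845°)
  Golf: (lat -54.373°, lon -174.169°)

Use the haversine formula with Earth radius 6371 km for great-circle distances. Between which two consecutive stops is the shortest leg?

Echo–Foxtrot

Leg distances:
Alpha→Bravo: 856.8 km
Bravo→Charlie: 612.8 km
Charlie→Delta: 1243.8 km
Delta→Echo: 1402.5 km
Echo→Foxtrot: 349.2 km
Foxtrot→Golf: 941.6 km
The shortest leg is Echo–Foxtrot at 349.2 km.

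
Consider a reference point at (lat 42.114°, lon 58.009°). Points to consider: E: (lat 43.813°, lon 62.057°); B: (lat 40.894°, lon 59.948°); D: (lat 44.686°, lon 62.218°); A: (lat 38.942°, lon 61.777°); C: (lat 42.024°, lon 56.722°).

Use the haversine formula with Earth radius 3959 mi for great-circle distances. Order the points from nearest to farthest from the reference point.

Distances from the reference point:
C (lat 42.024°, lon 56.722°): 66.3 mi
B (lat 40.894°, lon 59.948°): 131.0 mi
E (lat 43.813°, lon 62.057°): 235.9 mi
D (lat 44.686°, lon 62.218°): 276.0 mi
A (lat 38.942°, lon 61.777°): 295.2 mi

C, B, E, D, A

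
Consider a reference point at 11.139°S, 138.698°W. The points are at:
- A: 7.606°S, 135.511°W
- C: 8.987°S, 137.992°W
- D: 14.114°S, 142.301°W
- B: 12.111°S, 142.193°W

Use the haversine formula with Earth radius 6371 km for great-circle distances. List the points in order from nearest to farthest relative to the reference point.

Distances from the reference point:
C 8.987°S, 137.992°W: 251.5 km
B 12.111°S, 142.193°W: 395.7 km
D 14.114°S, 142.301°W: 512.1 km
A 7.606°S, 135.511°W: 525.9 km

C, B, D, A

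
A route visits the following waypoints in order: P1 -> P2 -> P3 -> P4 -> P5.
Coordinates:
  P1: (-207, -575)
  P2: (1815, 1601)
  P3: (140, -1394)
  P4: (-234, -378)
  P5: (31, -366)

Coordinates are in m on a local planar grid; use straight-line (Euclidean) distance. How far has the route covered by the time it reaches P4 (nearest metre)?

Leg distances:
P1→P2: 2970.4 m  (cumulative 2970.4 m)
P2→P3: 3431.6 m  (cumulative 6402.0 m)
P3→P4: 1082.7 m  (cumulative 7484.6 m)
Cumulative distance at P4 ≈ 7485 m.

7485 m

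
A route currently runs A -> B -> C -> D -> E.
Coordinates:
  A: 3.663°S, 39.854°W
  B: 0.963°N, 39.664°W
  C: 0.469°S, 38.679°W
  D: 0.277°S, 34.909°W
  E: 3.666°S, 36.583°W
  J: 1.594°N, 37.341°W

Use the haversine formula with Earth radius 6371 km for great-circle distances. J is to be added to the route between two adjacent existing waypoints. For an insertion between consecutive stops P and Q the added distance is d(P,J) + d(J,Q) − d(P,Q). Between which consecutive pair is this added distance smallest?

between C and D

Added distance for inserting J between each consecutive pair:
A–B: 400.6 km
B–C: 347.8 km
C–D: 194.8 km
D–E: 511.8 km
Smallest added distance is 194.8 km, inserting between C and D.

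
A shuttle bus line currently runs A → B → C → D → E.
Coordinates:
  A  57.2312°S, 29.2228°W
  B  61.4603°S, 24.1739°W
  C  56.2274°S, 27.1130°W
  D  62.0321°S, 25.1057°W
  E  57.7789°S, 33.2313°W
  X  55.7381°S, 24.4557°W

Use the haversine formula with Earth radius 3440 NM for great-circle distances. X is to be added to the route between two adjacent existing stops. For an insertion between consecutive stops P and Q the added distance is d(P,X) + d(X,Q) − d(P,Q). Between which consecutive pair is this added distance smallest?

Added distance for inserting X between each consecutive pair:
A–B: 228.2 NM
B–C: 110.5 NM
C–D: 118.5 NM
D–E: 338.7 NM
Smallest added distance is 110.5 NM, inserting between B and C.

between B and C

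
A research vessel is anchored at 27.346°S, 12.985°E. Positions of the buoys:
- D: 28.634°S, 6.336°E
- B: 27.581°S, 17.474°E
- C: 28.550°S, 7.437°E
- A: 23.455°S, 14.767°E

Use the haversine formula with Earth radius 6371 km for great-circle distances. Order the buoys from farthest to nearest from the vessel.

Distance from the vessel at 27.346°S, 12.985°E to each:
D 28.634°S, 6.336°E: 668.3 km
C 28.550°S, 7.437°E: 561.1 km
A 23.455°S, 14.767°E: 468.2 km
B 27.581°S, 17.474°E: 443.6 km

D, C, A, B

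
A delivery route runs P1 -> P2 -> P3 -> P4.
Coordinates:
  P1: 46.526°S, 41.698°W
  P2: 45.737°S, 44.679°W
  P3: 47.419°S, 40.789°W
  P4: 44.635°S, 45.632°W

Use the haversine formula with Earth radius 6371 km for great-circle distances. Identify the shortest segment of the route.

P1–P2

Leg distances:
P1→P2: 245.9 km
P2→P3: 351.2 km
P3→P4: 485.3 km
The shortest leg is P1–P2 at 245.9 km.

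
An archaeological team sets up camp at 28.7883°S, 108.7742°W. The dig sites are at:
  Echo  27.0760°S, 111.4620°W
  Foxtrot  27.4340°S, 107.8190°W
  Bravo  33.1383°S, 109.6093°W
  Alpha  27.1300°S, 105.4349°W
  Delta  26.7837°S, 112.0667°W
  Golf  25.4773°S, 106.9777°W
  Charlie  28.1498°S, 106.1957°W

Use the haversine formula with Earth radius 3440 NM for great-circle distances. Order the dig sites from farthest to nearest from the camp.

Bravo, Golf, Delta, Alpha, Echo, Charlie, Foxtrot

Distances from the camp:
Bravo 33.1383°S, 109.6093°W: 264.7 NM
Golf 25.4773°S, 106.9777°W: 220.7 NM
Delta 26.7837°S, 112.0667°W: 212.3 NM
Alpha 27.1300°S, 105.4349°W: 203.1 NM
Echo 27.0760°S, 111.4620°W: 175.8 NM
Charlie 28.1498°S, 106.1957°W: 141.4 NM
Foxtrot 27.4340°S, 107.8190°W: 95.8 NM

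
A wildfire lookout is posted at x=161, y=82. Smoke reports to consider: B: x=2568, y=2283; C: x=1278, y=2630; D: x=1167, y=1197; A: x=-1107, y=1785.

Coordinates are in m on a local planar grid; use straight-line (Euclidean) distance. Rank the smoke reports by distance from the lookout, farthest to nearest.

B, C, A, D

Computing each straight-line distance from x=161, y=82:
B x=2568, y=2283: 3261.6 m
C x=1278, y=2630: 2782.1 m
A x=-1107, y=1785: 2123.2 m
D x=1167, y=1197: 1501.8 m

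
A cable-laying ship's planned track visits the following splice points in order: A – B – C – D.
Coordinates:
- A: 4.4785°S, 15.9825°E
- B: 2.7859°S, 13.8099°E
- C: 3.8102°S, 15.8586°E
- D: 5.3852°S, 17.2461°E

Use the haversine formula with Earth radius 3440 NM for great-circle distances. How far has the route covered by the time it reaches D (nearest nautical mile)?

Leg distances:
A→B: 165.1 NM  (cumulative 165.1 NM)
B→C: 137.3 NM  (cumulative 302.5 NM)
C→D: 125.8 NM  (cumulative 428.3 NM)
Cumulative distance at D ≈ 428 NM.

428 NM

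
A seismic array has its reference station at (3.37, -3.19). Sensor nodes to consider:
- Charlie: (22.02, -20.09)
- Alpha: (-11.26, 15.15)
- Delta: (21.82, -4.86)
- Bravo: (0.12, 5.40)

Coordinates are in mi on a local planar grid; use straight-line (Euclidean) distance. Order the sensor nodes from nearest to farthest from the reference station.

Distances from the reference station:
Bravo (0.12, 5.40): 9.2 mi
Delta (21.82, -4.86): 18.5 mi
Alpha (-11.26, 15.15): 23.5 mi
Charlie (22.02, -20.09): 25.2 mi

Bravo, Delta, Alpha, Charlie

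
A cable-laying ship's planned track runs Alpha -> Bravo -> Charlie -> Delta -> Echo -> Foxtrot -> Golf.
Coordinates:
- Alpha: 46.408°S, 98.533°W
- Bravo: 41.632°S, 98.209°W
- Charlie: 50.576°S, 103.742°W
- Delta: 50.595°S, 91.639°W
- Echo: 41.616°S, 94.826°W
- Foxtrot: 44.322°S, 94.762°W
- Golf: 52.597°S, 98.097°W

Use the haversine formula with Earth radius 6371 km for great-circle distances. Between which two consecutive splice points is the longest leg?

Bravo–Charlie

Leg distances:
Alpha→Bravo: 531.7 km
Bravo→Charlie: 1081.4 km
Charlie→Delta: 853.5 km
Delta→Echo: 1027.9 km
Echo→Foxtrot: 300.9 km
Foxtrot→Golf: 952.2 km
The longest leg is Bravo–Charlie at 1081.4 km.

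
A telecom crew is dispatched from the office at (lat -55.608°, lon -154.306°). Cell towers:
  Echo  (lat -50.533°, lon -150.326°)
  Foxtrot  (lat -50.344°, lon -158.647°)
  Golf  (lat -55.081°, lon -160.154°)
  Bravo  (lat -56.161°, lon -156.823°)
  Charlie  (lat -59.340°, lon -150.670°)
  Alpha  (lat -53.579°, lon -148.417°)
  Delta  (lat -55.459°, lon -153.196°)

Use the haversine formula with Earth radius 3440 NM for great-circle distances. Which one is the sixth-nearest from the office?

Distances from the office ((lat -55.608°, lon -154.306°)):
Delta: 38.8 NM
Bravo: 91.0 NM
Golf: 202.1 NM
Alpha: 238.2 NM
Charlie: 252.9 NM
Echo: 336.7 NM
Foxtrot: 352.7 NM
The sixth-nearest is Echo at 336.7 NM.

Echo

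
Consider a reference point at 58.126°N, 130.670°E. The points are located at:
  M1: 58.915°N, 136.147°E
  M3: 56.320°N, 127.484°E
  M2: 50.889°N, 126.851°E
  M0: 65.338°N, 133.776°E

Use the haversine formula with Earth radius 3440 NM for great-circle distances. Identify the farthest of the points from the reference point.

M2

Distances from the reference point (58.126°N, 130.670°E):
M2: 454.3 NM
M0: 441.8 NM
M1: 178.1 NM
M3: 149.9 NM
The farthest is M2 at 454.3 NM.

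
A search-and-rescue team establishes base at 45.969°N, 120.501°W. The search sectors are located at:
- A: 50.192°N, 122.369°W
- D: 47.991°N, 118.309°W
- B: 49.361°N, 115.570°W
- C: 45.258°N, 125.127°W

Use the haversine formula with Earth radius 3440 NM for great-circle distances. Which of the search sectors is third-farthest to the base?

Distances from the base (45.969°N, 120.501°W):
B: 284.9 NM
A: 264.4 NM
C: 198.9 NM
D: 151.0 NM
The third-farthest is C at 198.9 NM.

C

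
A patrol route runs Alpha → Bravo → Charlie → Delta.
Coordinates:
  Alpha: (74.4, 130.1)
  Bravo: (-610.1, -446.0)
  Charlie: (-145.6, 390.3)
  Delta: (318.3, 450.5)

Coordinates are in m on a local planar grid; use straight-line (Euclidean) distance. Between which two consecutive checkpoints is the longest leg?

Leg distances:
Alpha→Bravo: 894.7 m
Bravo→Charlie: 956.6 m
Charlie→Delta: 467.8 m
The longest leg is Bravo–Charlie at 956.6 m.

Bravo–Charlie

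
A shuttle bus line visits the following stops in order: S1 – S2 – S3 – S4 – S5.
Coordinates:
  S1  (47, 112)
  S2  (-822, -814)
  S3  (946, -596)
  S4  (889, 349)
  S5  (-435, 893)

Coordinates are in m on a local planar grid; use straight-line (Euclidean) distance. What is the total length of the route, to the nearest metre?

Leg distances:
S1→S2: 1269.9 m  (cumulative 1269.9 m)
S2→S3: 1781.4 m  (cumulative 3051.3 m)
S3→S4: 946.7 m  (cumulative 3998.0 m)
S4→S5: 1431.4 m  (cumulative 5429.4 m)
Total route length ≈ 5429 m.

5429 m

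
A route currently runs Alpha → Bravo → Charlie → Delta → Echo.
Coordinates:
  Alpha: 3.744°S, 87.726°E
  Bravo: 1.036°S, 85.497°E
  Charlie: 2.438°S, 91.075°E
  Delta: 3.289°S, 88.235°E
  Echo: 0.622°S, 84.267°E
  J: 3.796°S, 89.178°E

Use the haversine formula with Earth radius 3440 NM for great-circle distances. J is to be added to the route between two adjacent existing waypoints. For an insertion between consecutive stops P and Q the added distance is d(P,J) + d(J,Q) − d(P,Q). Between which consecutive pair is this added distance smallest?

between Charlie and Delta

Added distance for inserting J between each consecutive pair:
Alpha–Bravo: 152.6 NM
Bravo–Charlie: 70.8 NM
Charlie–Delta: 26.3 NM
Delta–Echo: 128.1 NM
Smallest added distance is 26.3 NM, inserting between Charlie and Delta.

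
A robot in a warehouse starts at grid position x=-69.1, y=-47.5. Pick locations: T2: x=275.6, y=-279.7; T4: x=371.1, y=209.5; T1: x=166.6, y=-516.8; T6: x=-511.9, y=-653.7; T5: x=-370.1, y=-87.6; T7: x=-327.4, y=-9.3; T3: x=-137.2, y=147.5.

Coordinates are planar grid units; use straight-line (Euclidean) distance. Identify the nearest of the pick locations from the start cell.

Distance to each, sorted:
T3: 206.5
T7: 261.1
T5: 303.7
T2: 415.6
T4: 509.7
T1: 525.2
T6: 750.7
The nearest is T3 at 206.5.

T3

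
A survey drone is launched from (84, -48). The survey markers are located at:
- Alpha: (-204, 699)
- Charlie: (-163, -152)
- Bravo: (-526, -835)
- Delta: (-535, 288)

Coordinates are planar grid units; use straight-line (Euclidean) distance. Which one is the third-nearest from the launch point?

Distances from the launch point ((84, -48)):
Charlie: 268.0
Delta: 704.3
Alpha: 800.6
Bravo: 995.7
The third-nearest is Alpha at 800.6.

Alpha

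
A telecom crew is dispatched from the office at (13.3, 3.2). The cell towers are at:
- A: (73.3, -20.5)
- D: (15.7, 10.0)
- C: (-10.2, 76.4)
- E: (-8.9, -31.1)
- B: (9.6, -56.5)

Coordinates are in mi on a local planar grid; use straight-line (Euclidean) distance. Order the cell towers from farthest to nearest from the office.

C, A, B, E, D

Distances from the office:
C (-10.2, 76.4): 76.9 mi
A (73.3, -20.5): 64.5 mi
B (9.6, -56.5): 59.8 mi
E (-8.9, -31.1): 40.9 mi
D (15.7, 10.0): 7.2 mi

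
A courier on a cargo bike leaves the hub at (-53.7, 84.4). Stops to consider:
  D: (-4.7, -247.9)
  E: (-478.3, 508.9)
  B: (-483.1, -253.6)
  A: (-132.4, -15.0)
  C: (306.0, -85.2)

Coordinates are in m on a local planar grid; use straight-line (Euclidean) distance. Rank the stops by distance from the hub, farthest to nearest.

E, B, C, D, A

Distances from the hub:
E (-478.3, 508.9): 600.4 m
B (-483.1, -253.6): 546.5 m
C (306.0, -85.2): 397.7 m
D (-4.7, -247.9): 335.9 m
A (-132.4, -15.0): 126.8 m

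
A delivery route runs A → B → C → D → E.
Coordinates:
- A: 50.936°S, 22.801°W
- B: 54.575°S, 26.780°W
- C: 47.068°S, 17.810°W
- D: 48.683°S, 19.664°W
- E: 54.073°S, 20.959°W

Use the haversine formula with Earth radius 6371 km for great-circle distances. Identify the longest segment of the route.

B–C

Leg distances:
A→B: 485.0 km
B→C: 1044.1 km
C→D: 226.6 km
D→E: 606.0 km
The longest leg is B–C at 1044.1 km.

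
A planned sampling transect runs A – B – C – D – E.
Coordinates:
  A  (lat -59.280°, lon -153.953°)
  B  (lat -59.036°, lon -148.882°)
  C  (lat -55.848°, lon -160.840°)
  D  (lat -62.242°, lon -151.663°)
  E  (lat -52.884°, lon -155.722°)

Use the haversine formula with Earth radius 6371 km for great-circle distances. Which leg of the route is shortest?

Leg distances:
A→B: 290.3 km
B→C: 797.0 km
C→D: 882.0 km
D→E: 1067.8 km
The shortest leg is A–B at 290.3 km.

A–B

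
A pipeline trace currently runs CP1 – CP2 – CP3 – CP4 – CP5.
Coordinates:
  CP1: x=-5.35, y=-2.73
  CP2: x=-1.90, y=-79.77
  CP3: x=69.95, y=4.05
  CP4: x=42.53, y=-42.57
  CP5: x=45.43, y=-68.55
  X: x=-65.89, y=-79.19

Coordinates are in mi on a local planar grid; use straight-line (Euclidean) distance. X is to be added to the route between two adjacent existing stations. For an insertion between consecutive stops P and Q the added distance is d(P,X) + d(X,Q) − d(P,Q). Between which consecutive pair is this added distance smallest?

Added distance for inserting X between each consecutive pair:
CP1–CP2: 84.4 mi
CP2–CP3: 112.9 mi
CP3–CP4: 219.7 mi
CP4–CP5: 200.1 mi
Smallest added distance is 84.4 mi, inserting between CP1 and CP2.

between CP1 and CP2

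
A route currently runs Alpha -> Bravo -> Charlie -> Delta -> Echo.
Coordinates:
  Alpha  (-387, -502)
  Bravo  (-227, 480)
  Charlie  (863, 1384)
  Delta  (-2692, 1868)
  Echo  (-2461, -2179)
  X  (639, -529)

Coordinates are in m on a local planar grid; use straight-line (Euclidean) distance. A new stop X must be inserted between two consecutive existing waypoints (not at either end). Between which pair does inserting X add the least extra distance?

between Alpha and Bravo

Added distance for inserting X between each consecutive pair:
Alpha–Bravo: 1361.1 m
Bravo–Charlie: 1839.7 m
Charlie–Delta: 2442.1 m
Delta–Echo: 3562.0 m
Smallest added distance is 1361.1 m, inserting between Alpha and Bravo.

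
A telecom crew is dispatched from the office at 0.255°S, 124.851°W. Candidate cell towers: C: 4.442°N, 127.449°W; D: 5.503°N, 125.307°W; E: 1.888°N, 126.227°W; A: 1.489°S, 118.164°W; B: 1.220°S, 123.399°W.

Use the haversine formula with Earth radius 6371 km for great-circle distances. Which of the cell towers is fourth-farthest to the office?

E

Distances from the office (0.255°S, 124.851°W):
A: 756.0 km
D: 642.3 km
C: 596.7 km
E: 283.2 km
B: 193.8 km
The fourth-farthest is E at 283.2 km.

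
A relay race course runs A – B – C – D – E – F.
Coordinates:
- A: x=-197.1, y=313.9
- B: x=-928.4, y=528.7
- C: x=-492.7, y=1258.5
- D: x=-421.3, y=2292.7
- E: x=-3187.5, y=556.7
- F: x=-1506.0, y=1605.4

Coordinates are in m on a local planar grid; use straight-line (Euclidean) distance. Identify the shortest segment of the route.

A–B

Leg distances:
A→B: 762.2 m
B→C: 850.0 m
C→D: 1036.7 m
D→E: 3265.8 m
E→F: 1981.7 m
The shortest leg is A–B at 762.2 m.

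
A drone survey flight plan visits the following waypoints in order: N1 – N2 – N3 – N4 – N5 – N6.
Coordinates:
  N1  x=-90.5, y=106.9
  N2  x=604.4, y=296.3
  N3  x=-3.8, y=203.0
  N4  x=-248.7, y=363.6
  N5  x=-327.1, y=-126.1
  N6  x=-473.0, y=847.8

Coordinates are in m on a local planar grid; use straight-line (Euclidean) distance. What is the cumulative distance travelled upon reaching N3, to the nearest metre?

Leg distances:
N1→N2: 720.2 m  (cumulative 720.2 m)
N2→N3: 615.3 m  (cumulative 1335.6 m)
Cumulative distance at N3 ≈ 1336 m.

1336 m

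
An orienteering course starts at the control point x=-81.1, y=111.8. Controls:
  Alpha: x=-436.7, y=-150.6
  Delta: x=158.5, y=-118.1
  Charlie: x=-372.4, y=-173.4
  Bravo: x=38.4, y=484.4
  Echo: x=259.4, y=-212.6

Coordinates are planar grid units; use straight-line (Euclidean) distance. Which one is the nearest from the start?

Delta

Distance to each, sorted:
Delta: 332.1
Bravo: 391.3
Charlie: 407.7
Alpha: 441.9
Echo: 470.3
The nearest is Delta at 332.1.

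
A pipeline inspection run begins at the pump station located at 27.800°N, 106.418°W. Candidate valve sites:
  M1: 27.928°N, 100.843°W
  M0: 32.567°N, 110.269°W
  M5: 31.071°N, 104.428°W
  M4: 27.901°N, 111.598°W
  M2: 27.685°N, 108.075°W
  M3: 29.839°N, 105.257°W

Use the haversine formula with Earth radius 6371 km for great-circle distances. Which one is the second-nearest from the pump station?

Distance to each, sorted:
M2: 163.6 km
M3: 253.4 km
M5: 411.6 km
M4: 509.4 km
M1: 548.2 km
M0: 646.4 km
The second-nearest is M3 at 253.4 km.

M3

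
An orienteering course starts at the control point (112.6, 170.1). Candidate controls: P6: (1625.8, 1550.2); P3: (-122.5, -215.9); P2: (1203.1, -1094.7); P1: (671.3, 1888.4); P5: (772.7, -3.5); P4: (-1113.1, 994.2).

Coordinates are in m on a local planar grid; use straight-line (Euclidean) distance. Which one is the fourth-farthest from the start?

Distance to each, sorted:
P6: 2048.0 m
P1: 1806.8 m
P2: 1670.0 m
P4: 1477.0 m
P5: 682.5 m
P3: 452.0 m
The fourth-farthest is P4 at 1477.0 m.

P4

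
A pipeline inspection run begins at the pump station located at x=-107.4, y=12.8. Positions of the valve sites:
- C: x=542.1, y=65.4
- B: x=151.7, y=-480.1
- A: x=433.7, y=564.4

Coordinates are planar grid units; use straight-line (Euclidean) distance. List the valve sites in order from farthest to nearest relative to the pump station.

Distance from the pump station at x=-107.4, y=12.8 to each:
A x=433.7, y=564.4: 772.7
C x=542.1, y=65.4: 651.6
B x=151.7, y=-480.1: 556.9

A, C, B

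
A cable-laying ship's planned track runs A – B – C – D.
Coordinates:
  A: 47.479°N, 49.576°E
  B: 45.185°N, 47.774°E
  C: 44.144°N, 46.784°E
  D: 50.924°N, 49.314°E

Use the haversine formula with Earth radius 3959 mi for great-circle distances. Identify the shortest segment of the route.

B–C

Leg distances:
A→B: 180.3 mi
B→C: 86.8 mi
C→D: 483.0 mi
The shortest leg is B–C at 86.8 mi.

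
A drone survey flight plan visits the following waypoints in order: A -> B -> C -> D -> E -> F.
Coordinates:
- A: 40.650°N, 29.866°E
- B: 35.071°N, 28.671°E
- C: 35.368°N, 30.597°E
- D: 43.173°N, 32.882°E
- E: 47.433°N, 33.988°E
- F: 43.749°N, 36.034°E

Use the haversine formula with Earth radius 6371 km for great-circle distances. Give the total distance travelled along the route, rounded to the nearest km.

2618 km

Leg distances:
A→B: 629.1 km  (cumulative 629.1 km)
B→C: 178.0 km  (cumulative 807.2 km)
C→D: 889.8 km  (cumulative 1697.0 km)
D→E: 481.5 km  (cumulative 2178.5 km)
E→F: 439.4 km  (cumulative 2617.9 km)
Total route length ≈ 2618 km.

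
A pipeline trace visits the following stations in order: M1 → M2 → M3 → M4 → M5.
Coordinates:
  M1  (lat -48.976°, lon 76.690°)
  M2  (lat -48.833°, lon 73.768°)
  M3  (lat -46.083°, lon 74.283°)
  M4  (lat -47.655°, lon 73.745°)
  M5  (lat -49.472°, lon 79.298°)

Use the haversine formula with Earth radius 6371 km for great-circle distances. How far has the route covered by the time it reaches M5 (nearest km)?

1158 km

Leg distances:
M1→M2: 214.1 km  (cumulative 214.1 km)
M2→M3: 308.2 km  (cumulative 522.4 km)
M3→M4: 179.5 km  (cumulative 701.9 km)
M4→M5: 455.7 km  (cumulative 1157.6 km)
Cumulative distance at M5 ≈ 1158 km.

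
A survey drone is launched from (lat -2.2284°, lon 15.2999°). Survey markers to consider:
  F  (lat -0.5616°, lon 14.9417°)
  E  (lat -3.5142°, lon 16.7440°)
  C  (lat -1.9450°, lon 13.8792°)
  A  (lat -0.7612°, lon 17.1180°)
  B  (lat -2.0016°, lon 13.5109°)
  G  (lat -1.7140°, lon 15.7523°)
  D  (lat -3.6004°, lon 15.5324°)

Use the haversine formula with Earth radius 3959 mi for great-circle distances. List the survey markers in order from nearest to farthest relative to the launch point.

G, D, C, F, B, E, A

Distance from the launch point at (lat -2.2284°, lon 15.2999°) to each:
G (lat -1.7140°, lon 15.7523°): 47.3 mi
D (lat -3.6004°, lon 15.5324°): 96.1 mi
C (lat -1.9450°, lon 13.8792°): 100.0 mi
F (lat -0.5616°, lon 14.9417°): 117.8 mi
B (lat -2.0016°, lon 13.5109°): 124.5 mi
E (lat -3.5142°, lon 16.7440°): 133.5 mi
A (lat -0.7612°, lon 17.1180°): 161.4 mi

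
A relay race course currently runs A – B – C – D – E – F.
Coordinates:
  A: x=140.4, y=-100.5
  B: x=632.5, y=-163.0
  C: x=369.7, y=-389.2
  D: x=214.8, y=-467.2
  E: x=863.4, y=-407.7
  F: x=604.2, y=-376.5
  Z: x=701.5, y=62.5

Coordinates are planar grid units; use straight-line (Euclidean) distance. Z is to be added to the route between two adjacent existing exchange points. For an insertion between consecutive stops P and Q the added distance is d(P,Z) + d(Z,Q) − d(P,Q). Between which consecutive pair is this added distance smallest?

Added distance for inserting Z between each consecutive pair:
A–B: 324.1
B–C: 449.5
C–D: 1106.4
D–E: 565.3
E–F: 685.9
Smallest added distance is 324.1, inserting between A and B.

between A and B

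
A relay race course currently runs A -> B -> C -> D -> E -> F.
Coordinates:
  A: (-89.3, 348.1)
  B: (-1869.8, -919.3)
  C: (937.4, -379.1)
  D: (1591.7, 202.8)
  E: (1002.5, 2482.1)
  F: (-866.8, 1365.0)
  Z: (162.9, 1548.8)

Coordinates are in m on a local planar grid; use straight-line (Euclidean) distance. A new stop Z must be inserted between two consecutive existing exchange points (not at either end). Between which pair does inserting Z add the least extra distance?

between E and F

Added distance for inserting Z between each consecutive pair:
A–B: 2238.8 m
B–C: 2416.4 m
C–D: 3165.0 m
D–E: 864.1 m
E–F: 123.7 m
Smallest added distance is 123.7 m, inserting between E and F.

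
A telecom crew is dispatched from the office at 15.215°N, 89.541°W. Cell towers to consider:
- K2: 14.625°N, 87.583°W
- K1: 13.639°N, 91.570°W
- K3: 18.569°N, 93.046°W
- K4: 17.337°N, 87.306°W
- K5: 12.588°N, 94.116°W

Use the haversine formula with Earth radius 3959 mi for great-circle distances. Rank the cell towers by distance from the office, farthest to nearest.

K5, K3, K4, K1, K2

Computing each great-circle distance from 15.215°N, 89.541°W:
K5 12.588°N, 94.116°W: 356.5 mi
K3 18.569°N, 93.046°W: 327.7 mi
K4 17.337°N, 87.306°W: 208.5 mi
K1 13.639°N, 91.570°W: 174.0 mi
K2 14.625°N, 87.583°W: 136.9 mi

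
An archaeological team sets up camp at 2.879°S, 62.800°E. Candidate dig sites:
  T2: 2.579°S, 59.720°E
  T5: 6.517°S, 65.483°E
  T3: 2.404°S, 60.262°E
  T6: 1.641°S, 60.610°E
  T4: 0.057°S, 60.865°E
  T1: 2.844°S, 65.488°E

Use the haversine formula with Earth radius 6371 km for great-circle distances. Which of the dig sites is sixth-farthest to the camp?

Distance to each, sorted:
T5: 502.0 km
T4: 380.4 km
T2: 343.7 km
T1: 298.5 km
T3: 286.8 km
T6: 279.6 km
The sixth-farthest is T6 at 279.6 km.

T6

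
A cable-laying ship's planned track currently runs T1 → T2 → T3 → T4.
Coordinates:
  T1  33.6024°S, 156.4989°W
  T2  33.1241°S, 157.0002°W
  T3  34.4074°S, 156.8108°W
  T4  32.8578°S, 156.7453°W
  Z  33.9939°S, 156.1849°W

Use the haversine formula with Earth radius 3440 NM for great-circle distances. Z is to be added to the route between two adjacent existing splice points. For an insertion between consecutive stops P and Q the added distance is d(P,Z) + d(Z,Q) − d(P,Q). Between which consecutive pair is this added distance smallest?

Added distance for inserting Z between each consecutive pair:
T1–T2: 56.3 NM
T2–T3: 28.4 NM
T3–T4: 20.4 NM
Smallest added distance is 20.4 NM, inserting between T3 and T4.

between T3 and T4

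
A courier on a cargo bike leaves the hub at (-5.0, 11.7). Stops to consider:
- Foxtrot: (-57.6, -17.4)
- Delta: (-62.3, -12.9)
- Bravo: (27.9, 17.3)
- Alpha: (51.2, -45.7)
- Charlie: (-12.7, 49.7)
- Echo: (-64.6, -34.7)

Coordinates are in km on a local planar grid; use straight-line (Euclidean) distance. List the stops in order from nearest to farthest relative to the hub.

Distance from the hub at (-5.0, 11.7) to each:
Bravo (27.9, 17.3): 33.4 km
Charlie (-12.7, 49.7): 38.8 km
Foxtrot (-57.6, -17.4): 60.1 km
Delta (-62.3, -12.9): 62.4 km
Echo (-64.6, -34.7): 75.5 km
Alpha (51.2, -45.7): 80.3 km

Bravo, Charlie, Foxtrot, Delta, Echo, Alpha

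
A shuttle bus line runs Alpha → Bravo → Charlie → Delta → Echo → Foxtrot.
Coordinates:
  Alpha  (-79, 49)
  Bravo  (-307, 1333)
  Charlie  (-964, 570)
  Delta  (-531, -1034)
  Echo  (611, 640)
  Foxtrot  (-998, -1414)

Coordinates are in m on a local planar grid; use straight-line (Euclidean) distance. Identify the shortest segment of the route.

Leg distances:
Alpha→Bravo: 1304.1 m
Bravo→Charlie: 1006.9 m
Charlie→Delta: 1661.4 m
Delta→Echo: 2026.4 m
Echo→Foxtrot: 2609.2 m
The shortest leg is Bravo–Charlie at 1006.9 m.

Bravo–Charlie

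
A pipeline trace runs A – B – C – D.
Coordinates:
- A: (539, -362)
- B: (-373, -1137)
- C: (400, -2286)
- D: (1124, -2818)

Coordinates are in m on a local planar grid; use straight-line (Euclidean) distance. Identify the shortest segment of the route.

Leg distances:
A→B: 1196.8 m
B→C: 1384.8 m
C→D: 898.4 m
The shortest leg is C–D at 898.4 m.

C–D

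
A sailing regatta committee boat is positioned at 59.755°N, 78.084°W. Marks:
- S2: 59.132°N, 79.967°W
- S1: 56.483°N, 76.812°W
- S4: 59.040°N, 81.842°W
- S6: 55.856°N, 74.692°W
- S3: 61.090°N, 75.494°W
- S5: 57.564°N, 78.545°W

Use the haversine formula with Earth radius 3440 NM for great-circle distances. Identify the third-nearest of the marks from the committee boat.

S4

Distances from the committee boat (59.755°N, 78.084°W):
S2: 68.6 NM
S3: 111.0 NM
S4: 122.6 NM
S5: 132.3 NM
S1: 200.5 NM
S6: 257.9 NM
The third-nearest is S4 at 122.6 NM.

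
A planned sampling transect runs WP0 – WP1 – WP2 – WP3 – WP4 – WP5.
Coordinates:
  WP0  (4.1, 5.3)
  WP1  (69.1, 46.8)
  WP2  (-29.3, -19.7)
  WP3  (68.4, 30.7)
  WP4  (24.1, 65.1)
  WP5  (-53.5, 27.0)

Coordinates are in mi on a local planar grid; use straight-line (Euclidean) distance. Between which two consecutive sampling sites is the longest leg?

WP1–WP2

Leg distances:
WP0→WP1: 77.1 mi
WP1→WP2: 118.8 mi
WP2→WP3: 109.9 mi
WP3→WP4: 56.1 mi
WP4→WP5: 86.4 mi
The longest leg is WP1–WP2 at 118.8 mi.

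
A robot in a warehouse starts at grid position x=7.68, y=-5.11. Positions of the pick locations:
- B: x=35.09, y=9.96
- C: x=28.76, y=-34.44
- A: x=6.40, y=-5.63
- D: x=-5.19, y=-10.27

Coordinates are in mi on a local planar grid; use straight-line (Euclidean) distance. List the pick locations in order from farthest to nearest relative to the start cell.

Computing each straight-line distance from x=7.68, y=-5.11:
C x=28.76, y=-34.44: 36.1 mi
B x=35.09, y=9.96: 31.3 mi
D x=-5.19, y=-10.27: 13.9 mi
A x=6.40, y=-5.63: 1.4 mi

C, B, D, A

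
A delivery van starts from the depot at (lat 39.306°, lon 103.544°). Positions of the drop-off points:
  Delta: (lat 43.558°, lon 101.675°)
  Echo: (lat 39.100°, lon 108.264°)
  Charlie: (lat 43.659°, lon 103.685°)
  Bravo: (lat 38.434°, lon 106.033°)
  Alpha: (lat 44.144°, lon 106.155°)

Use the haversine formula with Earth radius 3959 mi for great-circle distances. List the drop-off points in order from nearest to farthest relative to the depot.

Distance from the depot at (lat 39.306°, lon 103.544°) to each:
Bravo (lat 38.434°, lon 106.033°): 146.8 mi
Echo (lat 39.100°, lon 108.264°): 253.1 mi
Charlie (lat 43.659°, lon 103.685°): 300.9 mi
Delta (lat 43.558°, lon 101.675°): 309.3 mi
Alpha (lat 44.144°, lon 106.155°): 360.3 mi

Bravo, Echo, Charlie, Delta, Alpha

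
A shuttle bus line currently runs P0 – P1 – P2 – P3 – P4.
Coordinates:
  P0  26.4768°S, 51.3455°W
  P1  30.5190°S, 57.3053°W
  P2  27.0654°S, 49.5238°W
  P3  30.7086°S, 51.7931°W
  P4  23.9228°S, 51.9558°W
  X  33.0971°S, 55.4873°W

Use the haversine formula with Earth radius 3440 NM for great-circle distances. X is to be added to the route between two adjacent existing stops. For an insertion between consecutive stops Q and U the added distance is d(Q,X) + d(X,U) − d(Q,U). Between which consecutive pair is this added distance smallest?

Added distance for inserting X between each consecutive pair:
P0–P1: 235.5 NM
P1–P2: 198.0 NM
P2–P3: 463.9 NM
P3–P4: 410.5 NM
Smallest added distance is 198.0 NM, inserting between P1 and P2.

between P1 and P2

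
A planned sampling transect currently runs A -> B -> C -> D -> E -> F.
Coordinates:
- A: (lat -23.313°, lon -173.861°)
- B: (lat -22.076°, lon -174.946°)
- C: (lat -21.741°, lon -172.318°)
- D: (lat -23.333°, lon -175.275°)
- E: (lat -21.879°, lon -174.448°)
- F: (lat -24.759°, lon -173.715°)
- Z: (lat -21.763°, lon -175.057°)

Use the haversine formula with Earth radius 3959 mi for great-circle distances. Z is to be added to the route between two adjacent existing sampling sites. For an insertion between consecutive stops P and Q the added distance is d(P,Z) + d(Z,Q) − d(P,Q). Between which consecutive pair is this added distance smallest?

between B and C

Added distance for inserting Z between each consecutive pair:
A–B: 44.3 mi
B–C: 28.5 mi
C–D: 66.7 mi
D–E: 35.8 mi
E–F: 59.4 mi
Smallest added distance is 28.5 mi, inserting between B and C.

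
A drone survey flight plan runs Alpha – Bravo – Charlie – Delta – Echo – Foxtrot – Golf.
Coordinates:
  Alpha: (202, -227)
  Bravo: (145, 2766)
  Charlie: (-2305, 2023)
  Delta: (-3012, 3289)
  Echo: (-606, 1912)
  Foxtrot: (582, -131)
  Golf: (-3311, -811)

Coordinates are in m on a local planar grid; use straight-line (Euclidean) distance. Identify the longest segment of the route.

Leg distances:
Alpha→Bravo: 2993.5 m
Bravo→Charlie: 2560.2 m
Charlie→Delta: 1450.0 m
Delta→Echo: 2772.2 m
Echo→Foxtrot: 2363.3 m
Foxtrot→Golf: 3951.9 m
The longest leg is Foxtrot–Golf at 3951.9 m.

Foxtrot–Golf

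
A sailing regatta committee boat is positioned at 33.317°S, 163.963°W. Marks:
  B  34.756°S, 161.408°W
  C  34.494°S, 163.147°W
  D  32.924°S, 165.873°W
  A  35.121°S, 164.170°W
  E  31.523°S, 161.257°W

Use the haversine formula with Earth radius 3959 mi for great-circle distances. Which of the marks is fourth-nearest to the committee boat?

Distances from the committee boat (33.317°S, 163.963°W):
C: 93.8 mi
D: 113.8 mi
A: 125.2 mi
B: 176.9 mi
E: 200.7 mi
The fourth-nearest is B at 176.9 mi.

B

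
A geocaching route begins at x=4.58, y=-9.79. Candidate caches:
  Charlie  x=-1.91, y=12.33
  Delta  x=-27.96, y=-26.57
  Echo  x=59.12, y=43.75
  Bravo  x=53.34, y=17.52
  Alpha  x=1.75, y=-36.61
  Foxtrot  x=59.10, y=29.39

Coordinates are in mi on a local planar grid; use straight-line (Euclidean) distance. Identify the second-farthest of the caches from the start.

Foxtrot

Distance to each, sorted:
Echo: 76.4 mi
Foxtrot: 67.1 mi
Bravo: 55.9 mi
Delta: 36.6 mi
Alpha: 27.0 mi
Charlie: 23.1 mi
The second-farthest is Foxtrot at 67.1 mi.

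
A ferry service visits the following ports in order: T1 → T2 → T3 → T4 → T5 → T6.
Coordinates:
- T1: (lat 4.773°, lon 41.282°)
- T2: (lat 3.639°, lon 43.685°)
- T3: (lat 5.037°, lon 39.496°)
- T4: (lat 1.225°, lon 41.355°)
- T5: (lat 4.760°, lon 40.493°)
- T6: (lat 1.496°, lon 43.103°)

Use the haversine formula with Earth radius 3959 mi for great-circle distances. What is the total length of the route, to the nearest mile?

Leg distances:
T1→T2: 183.2 mi  (cumulative 183.2 mi)
T2→T3: 304.3 mi  (cumulative 487.5 mi)
T3→T4: 293.0 mi  (cumulative 780.5 mi)
T4→T5: 251.4 mi  (cumulative 1031.9 mi)
T5→T6: 288.6 mi  (cumulative 1320.5 mi)
Total route length ≈ 1320 mi.

1320 mi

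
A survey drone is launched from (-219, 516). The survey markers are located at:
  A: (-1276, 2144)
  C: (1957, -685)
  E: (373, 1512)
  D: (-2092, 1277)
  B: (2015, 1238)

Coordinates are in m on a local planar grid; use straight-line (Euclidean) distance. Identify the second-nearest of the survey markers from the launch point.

A

Distances from the launch point ((-219, 516)):
E: 1158.7 m
A: 1941.0 m
D: 2021.7 m
B: 2347.8 m
C: 2485.4 m
The second-nearest is A at 1941.0 m.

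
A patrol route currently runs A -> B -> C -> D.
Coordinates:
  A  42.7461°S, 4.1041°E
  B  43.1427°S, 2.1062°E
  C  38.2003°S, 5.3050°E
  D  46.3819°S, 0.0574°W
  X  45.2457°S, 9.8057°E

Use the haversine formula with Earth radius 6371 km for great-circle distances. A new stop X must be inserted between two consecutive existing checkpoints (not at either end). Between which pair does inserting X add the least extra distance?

between C and D

Added distance for inserting X between each consecutive pair:
A–B: 1022.0 km
B–C: 912.0 km
C–D: 631.4 km
Smallest added distance is 631.4 km, inserting between C and D.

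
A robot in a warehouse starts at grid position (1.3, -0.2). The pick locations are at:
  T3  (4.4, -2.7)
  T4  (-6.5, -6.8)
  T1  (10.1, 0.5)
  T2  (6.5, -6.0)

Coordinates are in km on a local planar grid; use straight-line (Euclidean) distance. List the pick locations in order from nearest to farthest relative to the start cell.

T3, T2, T1, T4

Distance from the start cell at (1.3, -0.2) to each:
T3 (4.4, -2.7): 4.0 km
T2 (6.5, -6.0): 7.8 km
T1 (10.1, 0.5): 8.8 km
T4 (-6.5, -6.8): 10.2 km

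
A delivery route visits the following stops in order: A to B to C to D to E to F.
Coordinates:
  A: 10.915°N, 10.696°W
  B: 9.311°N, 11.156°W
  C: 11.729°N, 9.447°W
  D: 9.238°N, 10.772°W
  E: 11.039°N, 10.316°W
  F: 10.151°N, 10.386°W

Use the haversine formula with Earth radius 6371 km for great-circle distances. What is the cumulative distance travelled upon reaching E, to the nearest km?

1032 km

Leg distances:
A→B: 185.3 km  (cumulative 185.3 km)
B→C: 327.4 km  (cumulative 512.7 km)
C→D: 312.6 km  (cumulative 825.3 km)
D→E: 206.4 km  (cumulative 1031.7 km)
Cumulative distance at E ≈ 1032 km.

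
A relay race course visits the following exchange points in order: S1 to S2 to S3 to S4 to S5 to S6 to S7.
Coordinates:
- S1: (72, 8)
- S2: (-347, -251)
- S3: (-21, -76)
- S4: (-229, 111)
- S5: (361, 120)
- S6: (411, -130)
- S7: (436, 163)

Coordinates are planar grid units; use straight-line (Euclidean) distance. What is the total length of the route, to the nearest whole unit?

Leg distances:
S1→S2: 492.6  (cumulative 492.6)
S2→S3: 370.0  (cumulative 862.6)
S3→S4: 279.7  (cumulative 1142.3)
S4→S5: 590.1  (cumulative 1732.4)
S5→S6: 255.0  (cumulative 1987.3)
S6→S7: 294.1  (cumulative 2281.4)
Total route length ≈ 2281.

2281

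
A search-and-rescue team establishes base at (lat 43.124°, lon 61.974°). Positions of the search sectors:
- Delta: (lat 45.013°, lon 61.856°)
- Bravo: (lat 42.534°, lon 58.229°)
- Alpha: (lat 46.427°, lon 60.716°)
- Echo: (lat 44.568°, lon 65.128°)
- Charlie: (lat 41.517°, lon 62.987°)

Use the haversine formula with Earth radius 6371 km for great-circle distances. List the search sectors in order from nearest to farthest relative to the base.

Distance from the base at (lat 43.124°, lon 61.974°) to each:
Charlie (lat 41.517°, lon 62.987°): 197.1 km
Delta (lat 45.013°, lon 61.856°): 210.3 km
Echo (lat 44.568°, lon 65.128°): 299.6 km
Bravo (lat 42.534°, lon 58.229°): 312.3 km
Alpha (lat 46.427°, lon 60.716°): 380.4 km

Charlie, Delta, Echo, Bravo, Alpha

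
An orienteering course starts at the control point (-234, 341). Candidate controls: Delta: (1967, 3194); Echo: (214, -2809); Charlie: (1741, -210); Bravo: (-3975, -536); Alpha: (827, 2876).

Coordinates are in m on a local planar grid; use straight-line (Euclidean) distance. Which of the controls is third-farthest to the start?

Distance to each, sorted:
Bravo: 3842.4 m
Delta: 3603.3 m
Echo: 3181.7 m
Alpha: 2748.1 m
Charlie: 2050.4 m
The third-farthest is Echo at 3181.7 m.

Echo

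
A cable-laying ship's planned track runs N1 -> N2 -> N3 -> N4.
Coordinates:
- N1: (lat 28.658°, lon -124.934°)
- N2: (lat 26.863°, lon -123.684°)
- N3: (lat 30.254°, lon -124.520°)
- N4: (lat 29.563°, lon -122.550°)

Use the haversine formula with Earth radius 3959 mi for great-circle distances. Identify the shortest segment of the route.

N3–N4

Leg distances:
N1→N2: 145.7 mi
N2→N3: 239.7 mi
N3→N4: 127.3 mi
The shortest leg is N3–N4 at 127.3 mi.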